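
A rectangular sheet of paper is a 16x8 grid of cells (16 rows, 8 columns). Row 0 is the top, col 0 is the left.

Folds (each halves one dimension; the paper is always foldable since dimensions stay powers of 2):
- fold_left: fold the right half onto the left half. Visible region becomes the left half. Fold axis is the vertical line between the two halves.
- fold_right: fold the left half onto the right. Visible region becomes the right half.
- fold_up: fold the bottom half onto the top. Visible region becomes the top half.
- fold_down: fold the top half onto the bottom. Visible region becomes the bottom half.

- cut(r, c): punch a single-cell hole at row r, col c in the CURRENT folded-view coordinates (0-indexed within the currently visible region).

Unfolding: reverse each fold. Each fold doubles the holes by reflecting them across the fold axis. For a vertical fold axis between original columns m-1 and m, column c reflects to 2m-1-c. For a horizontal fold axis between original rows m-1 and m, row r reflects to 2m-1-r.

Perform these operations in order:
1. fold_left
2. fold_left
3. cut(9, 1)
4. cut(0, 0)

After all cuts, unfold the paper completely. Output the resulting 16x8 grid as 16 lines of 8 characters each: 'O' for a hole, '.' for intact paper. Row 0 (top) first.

Op 1 fold_left: fold axis v@4; visible region now rows[0,16) x cols[0,4) = 16x4
Op 2 fold_left: fold axis v@2; visible region now rows[0,16) x cols[0,2) = 16x2
Op 3 cut(9, 1): punch at orig (9,1); cuts so far [(9, 1)]; region rows[0,16) x cols[0,2) = 16x2
Op 4 cut(0, 0): punch at orig (0,0); cuts so far [(0, 0), (9, 1)]; region rows[0,16) x cols[0,2) = 16x2
Unfold 1 (reflect across v@2): 4 holes -> [(0, 0), (0, 3), (9, 1), (9, 2)]
Unfold 2 (reflect across v@4): 8 holes -> [(0, 0), (0, 3), (0, 4), (0, 7), (9, 1), (9, 2), (9, 5), (9, 6)]

Answer: O..OO..O
........
........
........
........
........
........
........
........
.OO..OO.
........
........
........
........
........
........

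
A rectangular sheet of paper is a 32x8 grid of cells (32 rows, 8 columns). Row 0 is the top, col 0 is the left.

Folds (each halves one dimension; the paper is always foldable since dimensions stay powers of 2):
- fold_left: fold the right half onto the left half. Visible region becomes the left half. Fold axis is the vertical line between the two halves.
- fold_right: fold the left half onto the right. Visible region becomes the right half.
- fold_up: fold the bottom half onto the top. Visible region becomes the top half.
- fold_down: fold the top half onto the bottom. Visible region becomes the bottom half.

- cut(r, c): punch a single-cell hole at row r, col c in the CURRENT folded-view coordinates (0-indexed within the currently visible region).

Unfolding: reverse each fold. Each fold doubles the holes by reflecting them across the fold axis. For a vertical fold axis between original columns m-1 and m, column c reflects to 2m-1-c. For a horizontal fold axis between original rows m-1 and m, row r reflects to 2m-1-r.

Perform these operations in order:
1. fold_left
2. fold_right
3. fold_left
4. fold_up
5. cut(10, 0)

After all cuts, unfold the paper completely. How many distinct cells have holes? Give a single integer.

Answer: 16

Derivation:
Op 1 fold_left: fold axis v@4; visible region now rows[0,32) x cols[0,4) = 32x4
Op 2 fold_right: fold axis v@2; visible region now rows[0,32) x cols[2,4) = 32x2
Op 3 fold_left: fold axis v@3; visible region now rows[0,32) x cols[2,3) = 32x1
Op 4 fold_up: fold axis h@16; visible region now rows[0,16) x cols[2,3) = 16x1
Op 5 cut(10, 0): punch at orig (10,2); cuts so far [(10, 2)]; region rows[0,16) x cols[2,3) = 16x1
Unfold 1 (reflect across h@16): 2 holes -> [(10, 2), (21, 2)]
Unfold 2 (reflect across v@3): 4 holes -> [(10, 2), (10, 3), (21, 2), (21, 3)]
Unfold 3 (reflect across v@2): 8 holes -> [(10, 0), (10, 1), (10, 2), (10, 3), (21, 0), (21, 1), (21, 2), (21, 3)]
Unfold 4 (reflect across v@4): 16 holes -> [(10, 0), (10, 1), (10, 2), (10, 3), (10, 4), (10, 5), (10, 6), (10, 7), (21, 0), (21, 1), (21, 2), (21, 3), (21, 4), (21, 5), (21, 6), (21, 7)]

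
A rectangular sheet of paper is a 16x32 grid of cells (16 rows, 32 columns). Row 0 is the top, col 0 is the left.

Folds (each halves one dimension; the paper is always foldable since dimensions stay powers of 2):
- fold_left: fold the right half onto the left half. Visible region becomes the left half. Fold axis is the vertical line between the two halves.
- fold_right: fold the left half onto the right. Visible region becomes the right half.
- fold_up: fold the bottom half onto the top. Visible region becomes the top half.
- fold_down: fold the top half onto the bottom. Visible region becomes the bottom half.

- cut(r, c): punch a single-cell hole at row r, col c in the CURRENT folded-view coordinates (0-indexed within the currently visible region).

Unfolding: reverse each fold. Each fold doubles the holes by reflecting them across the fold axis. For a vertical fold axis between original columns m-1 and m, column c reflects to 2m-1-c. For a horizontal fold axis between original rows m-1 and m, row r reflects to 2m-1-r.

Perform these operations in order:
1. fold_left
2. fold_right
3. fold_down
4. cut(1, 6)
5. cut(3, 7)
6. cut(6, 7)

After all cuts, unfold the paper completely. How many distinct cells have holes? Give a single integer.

Op 1 fold_left: fold axis v@16; visible region now rows[0,16) x cols[0,16) = 16x16
Op 2 fold_right: fold axis v@8; visible region now rows[0,16) x cols[8,16) = 16x8
Op 3 fold_down: fold axis h@8; visible region now rows[8,16) x cols[8,16) = 8x8
Op 4 cut(1, 6): punch at orig (9,14); cuts so far [(9, 14)]; region rows[8,16) x cols[8,16) = 8x8
Op 5 cut(3, 7): punch at orig (11,15); cuts so far [(9, 14), (11, 15)]; region rows[8,16) x cols[8,16) = 8x8
Op 6 cut(6, 7): punch at orig (14,15); cuts so far [(9, 14), (11, 15), (14, 15)]; region rows[8,16) x cols[8,16) = 8x8
Unfold 1 (reflect across h@8): 6 holes -> [(1, 15), (4, 15), (6, 14), (9, 14), (11, 15), (14, 15)]
Unfold 2 (reflect across v@8): 12 holes -> [(1, 0), (1, 15), (4, 0), (4, 15), (6, 1), (6, 14), (9, 1), (9, 14), (11, 0), (11, 15), (14, 0), (14, 15)]
Unfold 3 (reflect across v@16): 24 holes -> [(1, 0), (1, 15), (1, 16), (1, 31), (4, 0), (4, 15), (4, 16), (4, 31), (6, 1), (6, 14), (6, 17), (6, 30), (9, 1), (9, 14), (9, 17), (9, 30), (11, 0), (11, 15), (11, 16), (11, 31), (14, 0), (14, 15), (14, 16), (14, 31)]

Answer: 24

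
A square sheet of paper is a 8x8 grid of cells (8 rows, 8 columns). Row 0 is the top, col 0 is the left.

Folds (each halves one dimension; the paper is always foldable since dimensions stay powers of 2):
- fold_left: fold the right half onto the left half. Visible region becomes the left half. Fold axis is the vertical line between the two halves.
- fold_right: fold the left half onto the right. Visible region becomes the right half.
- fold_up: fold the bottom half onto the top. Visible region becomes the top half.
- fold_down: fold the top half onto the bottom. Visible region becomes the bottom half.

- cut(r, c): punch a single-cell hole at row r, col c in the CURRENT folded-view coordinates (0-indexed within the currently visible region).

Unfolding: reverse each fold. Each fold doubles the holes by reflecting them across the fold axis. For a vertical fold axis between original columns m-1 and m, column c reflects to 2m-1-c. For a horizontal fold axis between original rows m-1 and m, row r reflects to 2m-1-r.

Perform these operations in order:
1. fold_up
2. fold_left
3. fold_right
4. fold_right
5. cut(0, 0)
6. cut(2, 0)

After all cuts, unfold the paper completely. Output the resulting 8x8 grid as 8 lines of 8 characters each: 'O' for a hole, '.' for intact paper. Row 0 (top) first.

Answer: OOOOOOOO
........
OOOOOOOO
........
........
OOOOOOOO
........
OOOOOOOO

Derivation:
Op 1 fold_up: fold axis h@4; visible region now rows[0,4) x cols[0,8) = 4x8
Op 2 fold_left: fold axis v@4; visible region now rows[0,4) x cols[0,4) = 4x4
Op 3 fold_right: fold axis v@2; visible region now rows[0,4) x cols[2,4) = 4x2
Op 4 fold_right: fold axis v@3; visible region now rows[0,4) x cols[3,4) = 4x1
Op 5 cut(0, 0): punch at orig (0,3); cuts so far [(0, 3)]; region rows[0,4) x cols[3,4) = 4x1
Op 6 cut(2, 0): punch at orig (2,3); cuts so far [(0, 3), (2, 3)]; region rows[0,4) x cols[3,4) = 4x1
Unfold 1 (reflect across v@3): 4 holes -> [(0, 2), (0, 3), (2, 2), (2, 3)]
Unfold 2 (reflect across v@2): 8 holes -> [(0, 0), (0, 1), (0, 2), (0, 3), (2, 0), (2, 1), (2, 2), (2, 3)]
Unfold 3 (reflect across v@4): 16 holes -> [(0, 0), (0, 1), (0, 2), (0, 3), (0, 4), (0, 5), (0, 6), (0, 7), (2, 0), (2, 1), (2, 2), (2, 3), (2, 4), (2, 5), (2, 6), (2, 7)]
Unfold 4 (reflect across h@4): 32 holes -> [(0, 0), (0, 1), (0, 2), (0, 3), (0, 4), (0, 5), (0, 6), (0, 7), (2, 0), (2, 1), (2, 2), (2, 3), (2, 4), (2, 5), (2, 6), (2, 7), (5, 0), (5, 1), (5, 2), (5, 3), (5, 4), (5, 5), (5, 6), (5, 7), (7, 0), (7, 1), (7, 2), (7, 3), (7, 4), (7, 5), (7, 6), (7, 7)]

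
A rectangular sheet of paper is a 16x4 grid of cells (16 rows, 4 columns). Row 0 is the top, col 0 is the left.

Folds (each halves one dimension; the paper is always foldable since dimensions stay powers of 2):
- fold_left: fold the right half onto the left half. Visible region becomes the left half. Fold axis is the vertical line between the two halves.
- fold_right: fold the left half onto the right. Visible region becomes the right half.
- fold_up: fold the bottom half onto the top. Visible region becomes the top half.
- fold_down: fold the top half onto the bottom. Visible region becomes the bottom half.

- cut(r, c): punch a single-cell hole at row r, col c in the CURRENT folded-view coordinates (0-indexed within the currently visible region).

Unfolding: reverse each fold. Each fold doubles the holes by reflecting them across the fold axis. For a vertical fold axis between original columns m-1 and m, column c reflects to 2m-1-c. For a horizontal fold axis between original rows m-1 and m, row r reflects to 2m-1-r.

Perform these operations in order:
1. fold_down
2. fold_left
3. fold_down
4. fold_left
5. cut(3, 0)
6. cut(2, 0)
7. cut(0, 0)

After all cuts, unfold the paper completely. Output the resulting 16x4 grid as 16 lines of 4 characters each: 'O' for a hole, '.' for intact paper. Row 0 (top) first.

Op 1 fold_down: fold axis h@8; visible region now rows[8,16) x cols[0,4) = 8x4
Op 2 fold_left: fold axis v@2; visible region now rows[8,16) x cols[0,2) = 8x2
Op 3 fold_down: fold axis h@12; visible region now rows[12,16) x cols[0,2) = 4x2
Op 4 fold_left: fold axis v@1; visible region now rows[12,16) x cols[0,1) = 4x1
Op 5 cut(3, 0): punch at orig (15,0); cuts so far [(15, 0)]; region rows[12,16) x cols[0,1) = 4x1
Op 6 cut(2, 0): punch at orig (14,0); cuts so far [(14, 0), (15, 0)]; region rows[12,16) x cols[0,1) = 4x1
Op 7 cut(0, 0): punch at orig (12,0); cuts so far [(12, 0), (14, 0), (15, 0)]; region rows[12,16) x cols[0,1) = 4x1
Unfold 1 (reflect across v@1): 6 holes -> [(12, 0), (12, 1), (14, 0), (14, 1), (15, 0), (15, 1)]
Unfold 2 (reflect across h@12): 12 holes -> [(8, 0), (8, 1), (9, 0), (9, 1), (11, 0), (11, 1), (12, 0), (12, 1), (14, 0), (14, 1), (15, 0), (15, 1)]
Unfold 3 (reflect across v@2): 24 holes -> [(8, 0), (8, 1), (8, 2), (8, 3), (9, 0), (9, 1), (9, 2), (9, 3), (11, 0), (11, 1), (11, 2), (11, 3), (12, 0), (12, 1), (12, 2), (12, 3), (14, 0), (14, 1), (14, 2), (14, 3), (15, 0), (15, 1), (15, 2), (15, 3)]
Unfold 4 (reflect across h@8): 48 holes -> [(0, 0), (0, 1), (0, 2), (0, 3), (1, 0), (1, 1), (1, 2), (1, 3), (3, 0), (3, 1), (3, 2), (3, 3), (4, 0), (4, 1), (4, 2), (4, 3), (6, 0), (6, 1), (6, 2), (6, 3), (7, 0), (7, 1), (7, 2), (7, 3), (8, 0), (8, 1), (8, 2), (8, 3), (9, 0), (9, 1), (9, 2), (9, 3), (11, 0), (11, 1), (11, 2), (11, 3), (12, 0), (12, 1), (12, 2), (12, 3), (14, 0), (14, 1), (14, 2), (14, 3), (15, 0), (15, 1), (15, 2), (15, 3)]

Answer: OOOO
OOOO
....
OOOO
OOOO
....
OOOO
OOOO
OOOO
OOOO
....
OOOO
OOOO
....
OOOO
OOOO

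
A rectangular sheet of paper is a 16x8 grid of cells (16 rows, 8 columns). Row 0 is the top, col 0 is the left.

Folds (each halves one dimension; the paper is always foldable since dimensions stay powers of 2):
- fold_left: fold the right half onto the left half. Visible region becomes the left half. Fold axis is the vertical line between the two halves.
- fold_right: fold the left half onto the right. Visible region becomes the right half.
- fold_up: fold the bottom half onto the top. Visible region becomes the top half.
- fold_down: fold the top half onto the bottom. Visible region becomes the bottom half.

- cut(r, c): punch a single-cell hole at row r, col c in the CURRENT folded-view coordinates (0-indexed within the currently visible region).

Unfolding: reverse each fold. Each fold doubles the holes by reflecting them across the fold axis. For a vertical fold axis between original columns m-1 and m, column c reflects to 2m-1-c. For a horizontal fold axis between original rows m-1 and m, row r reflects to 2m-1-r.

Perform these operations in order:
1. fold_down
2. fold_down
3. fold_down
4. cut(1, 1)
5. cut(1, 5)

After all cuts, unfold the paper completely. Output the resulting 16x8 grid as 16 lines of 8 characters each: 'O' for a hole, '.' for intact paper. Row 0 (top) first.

Op 1 fold_down: fold axis h@8; visible region now rows[8,16) x cols[0,8) = 8x8
Op 2 fold_down: fold axis h@12; visible region now rows[12,16) x cols[0,8) = 4x8
Op 3 fold_down: fold axis h@14; visible region now rows[14,16) x cols[0,8) = 2x8
Op 4 cut(1, 1): punch at orig (15,1); cuts so far [(15, 1)]; region rows[14,16) x cols[0,8) = 2x8
Op 5 cut(1, 5): punch at orig (15,5); cuts so far [(15, 1), (15, 5)]; region rows[14,16) x cols[0,8) = 2x8
Unfold 1 (reflect across h@14): 4 holes -> [(12, 1), (12, 5), (15, 1), (15, 5)]
Unfold 2 (reflect across h@12): 8 holes -> [(8, 1), (8, 5), (11, 1), (11, 5), (12, 1), (12, 5), (15, 1), (15, 5)]
Unfold 3 (reflect across h@8): 16 holes -> [(0, 1), (0, 5), (3, 1), (3, 5), (4, 1), (4, 5), (7, 1), (7, 5), (8, 1), (8, 5), (11, 1), (11, 5), (12, 1), (12, 5), (15, 1), (15, 5)]

Answer: .O...O..
........
........
.O...O..
.O...O..
........
........
.O...O..
.O...O..
........
........
.O...O..
.O...O..
........
........
.O...O..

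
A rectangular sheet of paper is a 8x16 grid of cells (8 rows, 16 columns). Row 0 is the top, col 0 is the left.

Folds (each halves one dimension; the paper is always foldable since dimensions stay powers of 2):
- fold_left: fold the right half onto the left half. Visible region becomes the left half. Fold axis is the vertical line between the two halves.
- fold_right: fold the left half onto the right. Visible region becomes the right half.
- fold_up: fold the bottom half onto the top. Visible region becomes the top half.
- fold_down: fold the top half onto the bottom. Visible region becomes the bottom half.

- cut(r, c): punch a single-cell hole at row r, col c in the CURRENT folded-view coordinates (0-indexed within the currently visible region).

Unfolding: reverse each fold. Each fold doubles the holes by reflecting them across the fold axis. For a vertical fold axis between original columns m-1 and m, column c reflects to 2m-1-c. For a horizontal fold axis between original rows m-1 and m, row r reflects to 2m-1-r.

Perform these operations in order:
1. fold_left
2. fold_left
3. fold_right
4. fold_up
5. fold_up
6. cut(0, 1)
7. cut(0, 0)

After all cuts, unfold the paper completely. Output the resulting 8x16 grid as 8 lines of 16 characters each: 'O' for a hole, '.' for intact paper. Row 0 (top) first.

Answer: OOOOOOOOOOOOOOOO
................
................
OOOOOOOOOOOOOOOO
OOOOOOOOOOOOOOOO
................
................
OOOOOOOOOOOOOOOO

Derivation:
Op 1 fold_left: fold axis v@8; visible region now rows[0,8) x cols[0,8) = 8x8
Op 2 fold_left: fold axis v@4; visible region now rows[0,8) x cols[0,4) = 8x4
Op 3 fold_right: fold axis v@2; visible region now rows[0,8) x cols[2,4) = 8x2
Op 4 fold_up: fold axis h@4; visible region now rows[0,4) x cols[2,4) = 4x2
Op 5 fold_up: fold axis h@2; visible region now rows[0,2) x cols[2,4) = 2x2
Op 6 cut(0, 1): punch at orig (0,3); cuts so far [(0, 3)]; region rows[0,2) x cols[2,4) = 2x2
Op 7 cut(0, 0): punch at orig (0,2); cuts so far [(0, 2), (0, 3)]; region rows[0,2) x cols[2,4) = 2x2
Unfold 1 (reflect across h@2): 4 holes -> [(0, 2), (0, 3), (3, 2), (3, 3)]
Unfold 2 (reflect across h@4): 8 holes -> [(0, 2), (0, 3), (3, 2), (3, 3), (4, 2), (4, 3), (7, 2), (7, 3)]
Unfold 3 (reflect across v@2): 16 holes -> [(0, 0), (0, 1), (0, 2), (0, 3), (3, 0), (3, 1), (3, 2), (3, 3), (4, 0), (4, 1), (4, 2), (4, 3), (7, 0), (7, 1), (7, 2), (7, 3)]
Unfold 4 (reflect across v@4): 32 holes -> [(0, 0), (0, 1), (0, 2), (0, 3), (0, 4), (0, 5), (0, 6), (0, 7), (3, 0), (3, 1), (3, 2), (3, 3), (3, 4), (3, 5), (3, 6), (3, 7), (4, 0), (4, 1), (4, 2), (4, 3), (4, 4), (4, 5), (4, 6), (4, 7), (7, 0), (7, 1), (7, 2), (7, 3), (7, 4), (7, 5), (7, 6), (7, 7)]
Unfold 5 (reflect across v@8): 64 holes -> [(0, 0), (0, 1), (0, 2), (0, 3), (0, 4), (0, 5), (0, 6), (0, 7), (0, 8), (0, 9), (0, 10), (0, 11), (0, 12), (0, 13), (0, 14), (0, 15), (3, 0), (3, 1), (3, 2), (3, 3), (3, 4), (3, 5), (3, 6), (3, 7), (3, 8), (3, 9), (3, 10), (3, 11), (3, 12), (3, 13), (3, 14), (3, 15), (4, 0), (4, 1), (4, 2), (4, 3), (4, 4), (4, 5), (4, 6), (4, 7), (4, 8), (4, 9), (4, 10), (4, 11), (4, 12), (4, 13), (4, 14), (4, 15), (7, 0), (7, 1), (7, 2), (7, 3), (7, 4), (7, 5), (7, 6), (7, 7), (7, 8), (7, 9), (7, 10), (7, 11), (7, 12), (7, 13), (7, 14), (7, 15)]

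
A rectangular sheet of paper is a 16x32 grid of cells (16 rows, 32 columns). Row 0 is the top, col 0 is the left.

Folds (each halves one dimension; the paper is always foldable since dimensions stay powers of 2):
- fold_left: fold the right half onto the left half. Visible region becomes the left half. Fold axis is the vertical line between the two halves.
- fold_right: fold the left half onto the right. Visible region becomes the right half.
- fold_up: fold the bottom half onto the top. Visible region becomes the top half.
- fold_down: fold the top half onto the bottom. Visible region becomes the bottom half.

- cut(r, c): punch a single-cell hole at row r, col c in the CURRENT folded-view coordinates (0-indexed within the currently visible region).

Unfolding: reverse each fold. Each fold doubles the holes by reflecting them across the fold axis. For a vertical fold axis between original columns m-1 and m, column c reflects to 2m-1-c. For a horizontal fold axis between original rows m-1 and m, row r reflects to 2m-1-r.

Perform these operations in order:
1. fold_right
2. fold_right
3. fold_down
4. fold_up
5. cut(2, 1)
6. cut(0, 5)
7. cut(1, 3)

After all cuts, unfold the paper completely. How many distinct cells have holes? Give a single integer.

Op 1 fold_right: fold axis v@16; visible region now rows[0,16) x cols[16,32) = 16x16
Op 2 fold_right: fold axis v@24; visible region now rows[0,16) x cols[24,32) = 16x8
Op 3 fold_down: fold axis h@8; visible region now rows[8,16) x cols[24,32) = 8x8
Op 4 fold_up: fold axis h@12; visible region now rows[8,12) x cols[24,32) = 4x8
Op 5 cut(2, 1): punch at orig (10,25); cuts so far [(10, 25)]; region rows[8,12) x cols[24,32) = 4x8
Op 6 cut(0, 5): punch at orig (8,29); cuts so far [(8, 29), (10, 25)]; region rows[8,12) x cols[24,32) = 4x8
Op 7 cut(1, 3): punch at orig (9,27); cuts so far [(8, 29), (9, 27), (10, 25)]; region rows[8,12) x cols[24,32) = 4x8
Unfold 1 (reflect across h@12): 6 holes -> [(8, 29), (9, 27), (10, 25), (13, 25), (14, 27), (15, 29)]
Unfold 2 (reflect across h@8): 12 holes -> [(0, 29), (1, 27), (2, 25), (5, 25), (6, 27), (7, 29), (8, 29), (9, 27), (10, 25), (13, 25), (14, 27), (15, 29)]
Unfold 3 (reflect across v@24): 24 holes -> [(0, 18), (0, 29), (1, 20), (1, 27), (2, 22), (2, 25), (5, 22), (5, 25), (6, 20), (6, 27), (7, 18), (7, 29), (8, 18), (8, 29), (9, 20), (9, 27), (10, 22), (10, 25), (13, 22), (13, 25), (14, 20), (14, 27), (15, 18), (15, 29)]
Unfold 4 (reflect across v@16): 48 holes -> [(0, 2), (0, 13), (0, 18), (0, 29), (1, 4), (1, 11), (1, 20), (1, 27), (2, 6), (2, 9), (2, 22), (2, 25), (5, 6), (5, 9), (5, 22), (5, 25), (6, 4), (6, 11), (6, 20), (6, 27), (7, 2), (7, 13), (7, 18), (7, 29), (8, 2), (8, 13), (8, 18), (8, 29), (9, 4), (9, 11), (9, 20), (9, 27), (10, 6), (10, 9), (10, 22), (10, 25), (13, 6), (13, 9), (13, 22), (13, 25), (14, 4), (14, 11), (14, 20), (14, 27), (15, 2), (15, 13), (15, 18), (15, 29)]

Answer: 48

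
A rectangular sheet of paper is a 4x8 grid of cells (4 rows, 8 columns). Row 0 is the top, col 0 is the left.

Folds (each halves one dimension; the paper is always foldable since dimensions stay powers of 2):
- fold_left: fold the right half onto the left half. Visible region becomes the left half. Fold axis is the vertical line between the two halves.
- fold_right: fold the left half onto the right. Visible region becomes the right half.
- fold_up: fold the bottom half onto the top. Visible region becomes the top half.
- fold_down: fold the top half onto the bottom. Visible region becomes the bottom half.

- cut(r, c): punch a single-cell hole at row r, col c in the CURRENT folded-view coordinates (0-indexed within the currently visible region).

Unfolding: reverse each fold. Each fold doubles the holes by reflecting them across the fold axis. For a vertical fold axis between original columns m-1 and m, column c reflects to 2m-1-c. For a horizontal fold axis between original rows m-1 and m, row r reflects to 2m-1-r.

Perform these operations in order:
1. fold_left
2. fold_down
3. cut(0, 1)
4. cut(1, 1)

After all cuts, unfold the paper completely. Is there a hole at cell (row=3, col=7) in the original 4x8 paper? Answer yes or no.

Op 1 fold_left: fold axis v@4; visible region now rows[0,4) x cols[0,4) = 4x4
Op 2 fold_down: fold axis h@2; visible region now rows[2,4) x cols[0,4) = 2x4
Op 3 cut(0, 1): punch at orig (2,1); cuts so far [(2, 1)]; region rows[2,4) x cols[0,4) = 2x4
Op 4 cut(1, 1): punch at orig (3,1); cuts so far [(2, 1), (3, 1)]; region rows[2,4) x cols[0,4) = 2x4
Unfold 1 (reflect across h@2): 4 holes -> [(0, 1), (1, 1), (2, 1), (3, 1)]
Unfold 2 (reflect across v@4): 8 holes -> [(0, 1), (0, 6), (1, 1), (1, 6), (2, 1), (2, 6), (3, 1), (3, 6)]
Holes: [(0, 1), (0, 6), (1, 1), (1, 6), (2, 1), (2, 6), (3, 1), (3, 6)]

Answer: no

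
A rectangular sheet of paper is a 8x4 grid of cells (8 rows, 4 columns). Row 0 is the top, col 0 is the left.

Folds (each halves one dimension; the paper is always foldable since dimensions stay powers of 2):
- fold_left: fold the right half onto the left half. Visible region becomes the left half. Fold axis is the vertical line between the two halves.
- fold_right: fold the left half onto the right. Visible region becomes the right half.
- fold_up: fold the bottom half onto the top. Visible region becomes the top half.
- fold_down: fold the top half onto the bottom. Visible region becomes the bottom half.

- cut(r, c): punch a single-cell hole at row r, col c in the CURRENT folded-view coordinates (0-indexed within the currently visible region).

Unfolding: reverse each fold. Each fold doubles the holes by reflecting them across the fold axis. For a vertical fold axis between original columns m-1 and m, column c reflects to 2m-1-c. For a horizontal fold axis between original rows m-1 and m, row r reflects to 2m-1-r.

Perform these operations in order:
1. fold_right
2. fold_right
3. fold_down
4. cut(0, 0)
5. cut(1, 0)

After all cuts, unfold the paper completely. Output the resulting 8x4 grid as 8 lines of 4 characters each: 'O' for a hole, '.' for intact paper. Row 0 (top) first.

Answer: ....
....
OOOO
OOOO
OOOO
OOOO
....
....

Derivation:
Op 1 fold_right: fold axis v@2; visible region now rows[0,8) x cols[2,4) = 8x2
Op 2 fold_right: fold axis v@3; visible region now rows[0,8) x cols[3,4) = 8x1
Op 3 fold_down: fold axis h@4; visible region now rows[4,8) x cols[3,4) = 4x1
Op 4 cut(0, 0): punch at orig (4,3); cuts so far [(4, 3)]; region rows[4,8) x cols[3,4) = 4x1
Op 5 cut(1, 0): punch at orig (5,3); cuts so far [(4, 3), (5, 3)]; region rows[4,8) x cols[3,4) = 4x1
Unfold 1 (reflect across h@4): 4 holes -> [(2, 3), (3, 3), (4, 3), (5, 3)]
Unfold 2 (reflect across v@3): 8 holes -> [(2, 2), (2, 3), (3, 2), (3, 3), (4, 2), (4, 3), (5, 2), (5, 3)]
Unfold 3 (reflect across v@2): 16 holes -> [(2, 0), (2, 1), (2, 2), (2, 3), (3, 0), (3, 1), (3, 2), (3, 3), (4, 0), (4, 1), (4, 2), (4, 3), (5, 0), (5, 1), (5, 2), (5, 3)]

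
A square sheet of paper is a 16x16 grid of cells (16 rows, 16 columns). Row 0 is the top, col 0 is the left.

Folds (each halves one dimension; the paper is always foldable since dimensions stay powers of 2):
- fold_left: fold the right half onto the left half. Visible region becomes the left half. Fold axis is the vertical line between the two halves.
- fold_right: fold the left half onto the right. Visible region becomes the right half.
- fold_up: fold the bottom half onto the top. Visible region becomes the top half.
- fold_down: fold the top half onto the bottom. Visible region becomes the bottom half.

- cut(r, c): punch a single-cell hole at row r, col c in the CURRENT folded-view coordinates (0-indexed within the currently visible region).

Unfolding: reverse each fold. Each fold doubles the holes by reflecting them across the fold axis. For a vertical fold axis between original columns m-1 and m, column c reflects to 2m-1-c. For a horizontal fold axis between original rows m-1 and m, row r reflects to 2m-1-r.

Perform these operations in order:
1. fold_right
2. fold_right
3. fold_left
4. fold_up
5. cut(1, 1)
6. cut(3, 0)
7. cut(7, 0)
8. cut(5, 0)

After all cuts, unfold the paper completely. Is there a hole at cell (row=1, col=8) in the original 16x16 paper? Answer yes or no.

Op 1 fold_right: fold axis v@8; visible region now rows[0,16) x cols[8,16) = 16x8
Op 2 fold_right: fold axis v@12; visible region now rows[0,16) x cols[12,16) = 16x4
Op 3 fold_left: fold axis v@14; visible region now rows[0,16) x cols[12,14) = 16x2
Op 4 fold_up: fold axis h@8; visible region now rows[0,8) x cols[12,14) = 8x2
Op 5 cut(1, 1): punch at orig (1,13); cuts so far [(1, 13)]; region rows[0,8) x cols[12,14) = 8x2
Op 6 cut(3, 0): punch at orig (3,12); cuts so far [(1, 13), (3, 12)]; region rows[0,8) x cols[12,14) = 8x2
Op 7 cut(7, 0): punch at orig (7,12); cuts so far [(1, 13), (3, 12), (7, 12)]; region rows[0,8) x cols[12,14) = 8x2
Op 8 cut(5, 0): punch at orig (5,12); cuts so far [(1, 13), (3, 12), (5, 12), (7, 12)]; region rows[0,8) x cols[12,14) = 8x2
Unfold 1 (reflect across h@8): 8 holes -> [(1, 13), (3, 12), (5, 12), (7, 12), (8, 12), (10, 12), (12, 12), (14, 13)]
Unfold 2 (reflect across v@14): 16 holes -> [(1, 13), (1, 14), (3, 12), (3, 15), (5, 12), (5, 15), (7, 12), (7, 15), (8, 12), (8, 15), (10, 12), (10, 15), (12, 12), (12, 15), (14, 13), (14, 14)]
Unfold 3 (reflect across v@12): 32 holes -> [(1, 9), (1, 10), (1, 13), (1, 14), (3, 8), (3, 11), (3, 12), (3, 15), (5, 8), (5, 11), (5, 12), (5, 15), (7, 8), (7, 11), (7, 12), (7, 15), (8, 8), (8, 11), (8, 12), (8, 15), (10, 8), (10, 11), (10, 12), (10, 15), (12, 8), (12, 11), (12, 12), (12, 15), (14, 9), (14, 10), (14, 13), (14, 14)]
Unfold 4 (reflect across v@8): 64 holes -> [(1, 1), (1, 2), (1, 5), (1, 6), (1, 9), (1, 10), (1, 13), (1, 14), (3, 0), (3, 3), (3, 4), (3, 7), (3, 8), (3, 11), (3, 12), (3, 15), (5, 0), (5, 3), (5, 4), (5, 7), (5, 8), (5, 11), (5, 12), (5, 15), (7, 0), (7, 3), (7, 4), (7, 7), (7, 8), (7, 11), (7, 12), (7, 15), (8, 0), (8, 3), (8, 4), (8, 7), (8, 8), (8, 11), (8, 12), (8, 15), (10, 0), (10, 3), (10, 4), (10, 7), (10, 8), (10, 11), (10, 12), (10, 15), (12, 0), (12, 3), (12, 4), (12, 7), (12, 8), (12, 11), (12, 12), (12, 15), (14, 1), (14, 2), (14, 5), (14, 6), (14, 9), (14, 10), (14, 13), (14, 14)]
Holes: [(1, 1), (1, 2), (1, 5), (1, 6), (1, 9), (1, 10), (1, 13), (1, 14), (3, 0), (3, 3), (3, 4), (3, 7), (3, 8), (3, 11), (3, 12), (3, 15), (5, 0), (5, 3), (5, 4), (5, 7), (5, 8), (5, 11), (5, 12), (5, 15), (7, 0), (7, 3), (7, 4), (7, 7), (7, 8), (7, 11), (7, 12), (7, 15), (8, 0), (8, 3), (8, 4), (8, 7), (8, 8), (8, 11), (8, 12), (8, 15), (10, 0), (10, 3), (10, 4), (10, 7), (10, 8), (10, 11), (10, 12), (10, 15), (12, 0), (12, 3), (12, 4), (12, 7), (12, 8), (12, 11), (12, 12), (12, 15), (14, 1), (14, 2), (14, 5), (14, 6), (14, 9), (14, 10), (14, 13), (14, 14)]

Answer: no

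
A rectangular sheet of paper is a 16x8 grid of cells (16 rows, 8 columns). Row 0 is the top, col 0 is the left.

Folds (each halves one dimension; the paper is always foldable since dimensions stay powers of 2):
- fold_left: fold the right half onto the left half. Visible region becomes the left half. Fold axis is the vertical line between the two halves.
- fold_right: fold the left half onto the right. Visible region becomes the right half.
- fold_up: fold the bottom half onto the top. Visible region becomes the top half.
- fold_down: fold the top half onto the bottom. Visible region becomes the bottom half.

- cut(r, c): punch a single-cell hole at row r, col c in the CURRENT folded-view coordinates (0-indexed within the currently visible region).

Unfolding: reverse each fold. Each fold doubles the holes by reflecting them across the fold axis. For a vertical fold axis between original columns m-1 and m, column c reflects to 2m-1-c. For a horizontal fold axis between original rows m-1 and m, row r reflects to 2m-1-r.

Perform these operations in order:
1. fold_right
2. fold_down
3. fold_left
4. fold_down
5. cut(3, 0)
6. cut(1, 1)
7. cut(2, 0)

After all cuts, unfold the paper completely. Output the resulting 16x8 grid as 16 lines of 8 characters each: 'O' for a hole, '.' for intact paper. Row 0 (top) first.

Op 1 fold_right: fold axis v@4; visible region now rows[0,16) x cols[4,8) = 16x4
Op 2 fold_down: fold axis h@8; visible region now rows[8,16) x cols[4,8) = 8x4
Op 3 fold_left: fold axis v@6; visible region now rows[8,16) x cols[4,6) = 8x2
Op 4 fold_down: fold axis h@12; visible region now rows[12,16) x cols[4,6) = 4x2
Op 5 cut(3, 0): punch at orig (15,4); cuts so far [(15, 4)]; region rows[12,16) x cols[4,6) = 4x2
Op 6 cut(1, 1): punch at orig (13,5); cuts so far [(13, 5), (15, 4)]; region rows[12,16) x cols[4,6) = 4x2
Op 7 cut(2, 0): punch at orig (14,4); cuts so far [(13, 5), (14, 4), (15, 4)]; region rows[12,16) x cols[4,6) = 4x2
Unfold 1 (reflect across h@12): 6 holes -> [(8, 4), (9, 4), (10, 5), (13, 5), (14, 4), (15, 4)]
Unfold 2 (reflect across v@6): 12 holes -> [(8, 4), (8, 7), (9, 4), (9, 7), (10, 5), (10, 6), (13, 5), (13, 6), (14, 4), (14, 7), (15, 4), (15, 7)]
Unfold 3 (reflect across h@8): 24 holes -> [(0, 4), (0, 7), (1, 4), (1, 7), (2, 5), (2, 6), (5, 5), (5, 6), (6, 4), (6, 7), (7, 4), (7, 7), (8, 4), (8, 7), (9, 4), (9, 7), (10, 5), (10, 6), (13, 5), (13, 6), (14, 4), (14, 7), (15, 4), (15, 7)]
Unfold 4 (reflect across v@4): 48 holes -> [(0, 0), (0, 3), (0, 4), (0, 7), (1, 0), (1, 3), (1, 4), (1, 7), (2, 1), (2, 2), (2, 5), (2, 6), (5, 1), (5, 2), (5, 5), (5, 6), (6, 0), (6, 3), (6, 4), (6, 7), (7, 0), (7, 3), (7, 4), (7, 7), (8, 0), (8, 3), (8, 4), (8, 7), (9, 0), (9, 3), (9, 4), (9, 7), (10, 1), (10, 2), (10, 5), (10, 6), (13, 1), (13, 2), (13, 5), (13, 6), (14, 0), (14, 3), (14, 4), (14, 7), (15, 0), (15, 3), (15, 4), (15, 7)]

Answer: O..OO..O
O..OO..O
.OO..OO.
........
........
.OO..OO.
O..OO..O
O..OO..O
O..OO..O
O..OO..O
.OO..OO.
........
........
.OO..OO.
O..OO..O
O..OO..O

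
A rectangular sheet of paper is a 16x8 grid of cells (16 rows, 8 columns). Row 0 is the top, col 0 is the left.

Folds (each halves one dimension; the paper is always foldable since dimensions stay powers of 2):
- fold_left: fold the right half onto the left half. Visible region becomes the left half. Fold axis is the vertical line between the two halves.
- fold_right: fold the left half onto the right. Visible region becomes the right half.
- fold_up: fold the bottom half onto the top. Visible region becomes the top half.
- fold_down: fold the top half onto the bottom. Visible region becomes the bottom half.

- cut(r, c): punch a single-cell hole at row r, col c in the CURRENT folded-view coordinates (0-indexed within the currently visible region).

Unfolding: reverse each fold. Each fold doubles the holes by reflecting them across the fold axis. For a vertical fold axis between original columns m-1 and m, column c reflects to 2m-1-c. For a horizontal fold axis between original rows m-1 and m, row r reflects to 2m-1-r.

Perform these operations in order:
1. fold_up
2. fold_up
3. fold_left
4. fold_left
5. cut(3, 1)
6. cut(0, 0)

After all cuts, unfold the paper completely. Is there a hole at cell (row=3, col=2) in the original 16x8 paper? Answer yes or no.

Answer: yes

Derivation:
Op 1 fold_up: fold axis h@8; visible region now rows[0,8) x cols[0,8) = 8x8
Op 2 fold_up: fold axis h@4; visible region now rows[0,4) x cols[0,8) = 4x8
Op 3 fold_left: fold axis v@4; visible region now rows[0,4) x cols[0,4) = 4x4
Op 4 fold_left: fold axis v@2; visible region now rows[0,4) x cols[0,2) = 4x2
Op 5 cut(3, 1): punch at orig (3,1); cuts so far [(3, 1)]; region rows[0,4) x cols[0,2) = 4x2
Op 6 cut(0, 0): punch at orig (0,0); cuts so far [(0, 0), (3, 1)]; region rows[0,4) x cols[0,2) = 4x2
Unfold 1 (reflect across v@2): 4 holes -> [(0, 0), (0, 3), (3, 1), (3, 2)]
Unfold 2 (reflect across v@4): 8 holes -> [(0, 0), (0, 3), (0, 4), (0, 7), (3, 1), (3, 2), (3, 5), (3, 6)]
Unfold 3 (reflect across h@4): 16 holes -> [(0, 0), (0, 3), (0, 4), (0, 7), (3, 1), (3, 2), (3, 5), (3, 6), (4, 1), (4, 2), (4, 5), (4, 6), (7, 0), (7, 3), (7, 4), (7, 7)]
Unfold 4 (reflect across h@8): 32 holes -> [(0, 0), (0, 3), (0, 4), (0, 7), (3, 1), (3, 2), (3, 5), (3, 6), (4, 1), (4, 2), (4, 5), (4, 6), (7, 0), (7, 3), (7, 4), (7, 7), (8, 0), (8, 3), (8, 4), (8, 7), (11, 1), (11, 2), (11, 5), (11, 6), (12, 1), (12, 2), (12, 5), (12, 6), (15, 0), (15, 3), (15, 4), (15, 7)]
Holes: [(0, 0), (0, 3), (0, 4), (0, 7), (3, 1), (3, 2), (3, 5), (3, 6), (4, 1), (4, 2), (4, 5), (4, 6), (7, 0), (7, 3), (7, 4), (7, 7), (8, 0), (8, 3), (8, 4), (8, 7), (11, 1), (11, 2), (11, 5), (11, 6), (12, 1), (12, 2), (12, 5), (12, 6), (15, 0), (15, 3), (15, 4), (15, 7)]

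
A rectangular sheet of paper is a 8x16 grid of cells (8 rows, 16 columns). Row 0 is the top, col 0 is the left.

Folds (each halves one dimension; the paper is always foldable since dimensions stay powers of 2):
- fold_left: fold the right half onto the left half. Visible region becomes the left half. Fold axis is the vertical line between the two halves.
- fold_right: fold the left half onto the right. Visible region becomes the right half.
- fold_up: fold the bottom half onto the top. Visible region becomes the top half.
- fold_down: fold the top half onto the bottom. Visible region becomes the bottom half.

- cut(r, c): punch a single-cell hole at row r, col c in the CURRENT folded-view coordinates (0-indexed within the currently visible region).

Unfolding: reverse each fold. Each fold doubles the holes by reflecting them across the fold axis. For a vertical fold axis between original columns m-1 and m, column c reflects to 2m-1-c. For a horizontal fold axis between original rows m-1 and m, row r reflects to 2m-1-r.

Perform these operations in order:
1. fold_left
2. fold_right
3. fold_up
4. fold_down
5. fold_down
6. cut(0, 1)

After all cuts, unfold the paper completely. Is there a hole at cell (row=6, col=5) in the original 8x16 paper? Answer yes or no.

Op 1 fold_left: fold axis v@8; visible region now rows[0,8) x cols[0,8) = 8x8
Op 2 fold_right: fold axis v@4; visible region now rows[0,8) x cols[4,8) = 8x4
Op 3 fold_up: fold axis h@4; visible region now rows[0,4) x cols[4,8) = 4x4
Op 4 fold_down: fold axis h@2; visible region now rows[2,4) x cols[4,8) = 2x4
Op 5 fold_down: fold axis h@3; visible region now rows[3,4) x cols[4,8) = 1x4
Op 6 cut(0, 1): punch at orig (3,5); cuts so far [(3, 5)]; region rows[3,4) x cols[4,8) = 1x4
Unfold 1 (reflect across h@3): 2 holes -> [(2, 5), (3, 5)]
Unfold 2 (reflect across h@2): 4 holes -> [(0, 5), (1, 5), (2, 5), (3, 5)]
Unfold 3 (reflect across h@4): 8 holes -> [(0, 5), (1, 5), (2, 5), (3, 5), (4, 5), (5, 5), (6, 5), (7, 5)]
Unfold 4 (reflect across v@4): 16 holes -> [(0, 2), (0, 5), (1, 2), (1, 5), (2, 2), (2, 5), (3, 2), (3, 5), (4, 2), (4, 5), (5, 2), (5, 5), (6, 2), (6, 5), (7, 2), (7, 5)]
Unfold 5 (reflect across v@8): 32 holes -> [(0, 2), (0, 5), (0, 10), (0, 13), (1, 2), (1, 5), (1, 10), (1, 13), (2, 2), (2, 5), (2, 10), (2, 13), (3, 2), (3, 5), (3, 10), (3, 13), (4, 2), (4, 5), (4, 10), (4, 13), (5, 2), (5, 5), (5, 10), (5, 13), (6, 2), (6, 5), (6, 10), (6, 13), (7, 2), (7, 5), (7, 10), (7, 13)]
Holes: [(0, 2), (0, 5), (0, 10), (0, 13), (1, 2), (1, 5), (1, 10), (1, 13), (2, 2), (2, 5), (2, 10), (2, 13), (3, 2), (3, 5), (3, 10), (3, 13), (4, 2), (4, 5), (4, 10), (4, 13), (5, 2), (5, 5), (5, 10), (5, 13), (6, 2), (6, 5), (6, 10), (6, 13), (7, 2), (7, 5), (7, 10), (7, 13)]

Answer: yes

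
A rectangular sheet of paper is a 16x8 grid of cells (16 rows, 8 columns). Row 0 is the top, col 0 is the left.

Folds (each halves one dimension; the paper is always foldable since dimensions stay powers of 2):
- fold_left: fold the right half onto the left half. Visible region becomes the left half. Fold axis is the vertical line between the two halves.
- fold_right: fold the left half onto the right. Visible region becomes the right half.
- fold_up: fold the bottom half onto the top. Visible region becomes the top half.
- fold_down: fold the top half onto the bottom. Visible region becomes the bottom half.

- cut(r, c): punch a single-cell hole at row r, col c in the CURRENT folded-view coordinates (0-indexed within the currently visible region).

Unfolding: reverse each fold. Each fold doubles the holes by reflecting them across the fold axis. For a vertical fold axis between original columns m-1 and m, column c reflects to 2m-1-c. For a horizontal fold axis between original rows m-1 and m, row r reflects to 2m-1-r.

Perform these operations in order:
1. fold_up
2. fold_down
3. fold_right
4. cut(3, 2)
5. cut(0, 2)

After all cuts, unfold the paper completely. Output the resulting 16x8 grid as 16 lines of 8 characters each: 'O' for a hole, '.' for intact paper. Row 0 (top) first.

Op 1 fold_up: fold axis h@8; visible region now rows[0,8) x cols[0,8) = 8x8
Op 2 fold_down: fold axis h@4; visible region now rows[4,8) x cols[0,8) = 4x8
Op 3 fold_right: fold axis v@4; visible region now rows[4,8) x cols[4,8) = 4x4
Op 4 cut(3, 2): punch at orig (7,6); cuts so far [(7, 6)]; region rows[4,8) x cols[4,8) = 4x4
Op 5 cut(0, 2): punch at orig (4,6); cuts so far [(4, 6), (7, 6)]; region rows[4,8) x cols[4,8) = 4x4
Unfold 1 (reflect across v@4): 4 holes -> [(4, 1), (4, 6), (7, 1), (7, 6)]
Unfold 2 (reflect across h@4): 8 holes -> [(0, 1), (0, 6), (3, 1), (3, 6), (4, 1), (4, 6), (7, 1), (7, 6)]
Unfold 3 (reflect across h@8): 16 holes -> [(0, 1), (0, 6), (3, 1), (3, 6), (4, 1), (4, 6), (7, 1), (7, 6), (8, 1), (8, 6), (11, 1), (11, 6), (12, 1), (12, 6), (15, 1), (15, 6)]

Answer: .O....O.
........
........
.O....O.
.O....O.
........
........
.O....O.
.O....O.
........
........
.O....O.
.O....O.
........
........
.O....O.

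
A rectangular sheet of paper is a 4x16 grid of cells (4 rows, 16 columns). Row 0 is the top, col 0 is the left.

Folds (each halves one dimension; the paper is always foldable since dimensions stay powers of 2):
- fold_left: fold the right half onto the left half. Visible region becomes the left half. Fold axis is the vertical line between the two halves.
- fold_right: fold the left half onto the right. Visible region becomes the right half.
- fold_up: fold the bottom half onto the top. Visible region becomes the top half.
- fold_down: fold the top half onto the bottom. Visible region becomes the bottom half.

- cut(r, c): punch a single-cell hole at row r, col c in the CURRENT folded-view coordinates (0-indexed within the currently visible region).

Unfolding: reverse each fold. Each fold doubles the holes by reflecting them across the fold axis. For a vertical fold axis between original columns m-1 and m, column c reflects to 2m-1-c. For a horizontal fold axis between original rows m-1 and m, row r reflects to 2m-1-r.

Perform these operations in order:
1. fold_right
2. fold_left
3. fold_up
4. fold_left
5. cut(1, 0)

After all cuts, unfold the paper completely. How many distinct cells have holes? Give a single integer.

Answer: 16

Derivation:
Op 1 fold_right: fold axis v@8; visible region now rows[0,4) x cols[8,16) = 4x8
Op 2 fold_left: fold axis v@12; visible region now rows[0,4) x cols[8,12) = 4x4
Op 3 fold_up: fold axis h@2; visible region now rows[0,2) x cols[8,12) = 2x4
Op 4 fold_left: fold axis v@10; visible region now rows[0,2) x cols[8,10) = 2x2
Op 5 cut(1, 0): punch at orig (1,8); cuts so far [(1, 8)]; region rows[0,2) x cols[8,10) = 2x2
Unfold 1 (reflect across v@10): 2 holes -> [(1, 8), (1, 11)]
Unfold 2 (reflect across h@2): 4 holes -> [(1, 8), (1, 11), (2, 8), (2, 11)]
Unfold 3 (reflect across v@12): 8 holes -> [(1, 8), (1, 11), (1, 12), (1, 15), (2, 8), (2, 11), (2, 12), (2, 15)]
Unfold 4 (reflect across v@8): 16 holes -> [(1, 0), (1, 3), (1, 4), (1, 7), (1, 8), (1, 11), (1, 12), (1, 15), (2, 0), (2, 3), (2, 4), (2, 7), (2, 8), (2, 11), (2, 12), (2, 15)]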